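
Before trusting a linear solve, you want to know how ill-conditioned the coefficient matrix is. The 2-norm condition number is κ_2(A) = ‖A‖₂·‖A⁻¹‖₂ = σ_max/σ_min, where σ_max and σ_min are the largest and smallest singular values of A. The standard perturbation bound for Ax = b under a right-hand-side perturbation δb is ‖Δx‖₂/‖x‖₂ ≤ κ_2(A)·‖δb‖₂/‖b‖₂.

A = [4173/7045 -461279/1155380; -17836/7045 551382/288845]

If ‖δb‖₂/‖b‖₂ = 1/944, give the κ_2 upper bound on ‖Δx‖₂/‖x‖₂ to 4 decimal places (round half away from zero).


AᵀA = [13421473/1985281 -40256307/7941124; -40256307/7941124 120812185/31764496]; tr = 335555753/31764496, det = 28561/1985281
solving λ² − 335555753/31764496·λ + 28561/1985281 = 0 gives λ = 169/16, 2704/1985281
κ = σ_max/σ_min = (13/4)/(52/1409) = 88.0625
perturbation bound = 88.0625·1/944 = 0.0933

0.0933


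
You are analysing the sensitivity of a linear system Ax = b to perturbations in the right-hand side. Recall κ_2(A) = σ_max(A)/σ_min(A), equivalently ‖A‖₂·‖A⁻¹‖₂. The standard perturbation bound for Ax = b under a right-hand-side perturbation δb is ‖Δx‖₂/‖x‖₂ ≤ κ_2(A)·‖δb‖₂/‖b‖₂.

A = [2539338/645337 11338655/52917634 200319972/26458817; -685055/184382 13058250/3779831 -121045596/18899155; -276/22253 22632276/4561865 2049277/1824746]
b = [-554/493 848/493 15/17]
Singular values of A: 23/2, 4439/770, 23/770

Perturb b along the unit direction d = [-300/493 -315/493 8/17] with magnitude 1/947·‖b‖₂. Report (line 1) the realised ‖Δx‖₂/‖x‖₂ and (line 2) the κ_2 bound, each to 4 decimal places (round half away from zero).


0.3218
0.4065

from the listed singular values, σ₁ = 23/2, σ_n = 23/770
κ_2(A) = (23/2) / (23/770) = 385.0000
worst-case relative error ≤ 385.0000 × 1/947 = 0.4065
solve Ax = b  →  x = [-0.0818 0.2029 -0.1116]
2-norm of b is 2.2361; of x, 0.2456
Δx = A⁻¹·δb where δb = 1/947·2.2361·d; ‖Δx‖ = 0.0790
dividing the unrounded norms, ‖Δx‖/‖x‖ = 0.3218
so the bound overstates the realised error by a factor of ≈ 1.2633 (computed from the unrounded values)


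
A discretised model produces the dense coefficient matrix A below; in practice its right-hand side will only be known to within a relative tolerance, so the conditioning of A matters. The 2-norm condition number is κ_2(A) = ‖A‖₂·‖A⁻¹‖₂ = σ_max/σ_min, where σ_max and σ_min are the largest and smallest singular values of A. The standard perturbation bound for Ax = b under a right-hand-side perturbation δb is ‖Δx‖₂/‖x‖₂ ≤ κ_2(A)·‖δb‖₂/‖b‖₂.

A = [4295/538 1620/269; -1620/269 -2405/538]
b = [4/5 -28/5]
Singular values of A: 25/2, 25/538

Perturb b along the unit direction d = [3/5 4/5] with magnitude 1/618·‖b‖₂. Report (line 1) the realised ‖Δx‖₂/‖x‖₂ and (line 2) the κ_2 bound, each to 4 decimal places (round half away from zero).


largest singular value 25/2, smallest 25/538
κ = σ_max/σ_min = (25/2)/(25/538) = 269.0000
perturbation bound = 269.0000·1/618 = 0.4353
solve Ax = b  →  x = [51.9040 -68.6720]
2-norm of b is 5.6569; of x, 86.0806
δb = ε·‖b‖·d = [0.0055 0.0073]; solving A·Δx = δb gives ‖Δx‖ = 0.1970
realised ‖Δx‖/‖x‖ = 0.0023
tightness: 0.0023 against a bound of 0.4353 (unrounded ratio ≈ 0.0053)

0.0023
0.4353


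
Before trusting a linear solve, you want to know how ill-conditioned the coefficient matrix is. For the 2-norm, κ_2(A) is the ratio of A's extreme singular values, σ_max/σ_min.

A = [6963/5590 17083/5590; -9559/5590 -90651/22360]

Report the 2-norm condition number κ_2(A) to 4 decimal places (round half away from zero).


form AᵀA = [2797157/624962 53693145/4999696; 53693145/4999696 515474641/19998784] with trace 3579785/118336 and determinant 14641/473344
eigenvalues of AᵀA: λ = (tr ± √(tr²−4·det))/2 = 121/4, 121/118336
so κ_2 = √((121/4) / (121/118336)) = 172.0000

172.0000


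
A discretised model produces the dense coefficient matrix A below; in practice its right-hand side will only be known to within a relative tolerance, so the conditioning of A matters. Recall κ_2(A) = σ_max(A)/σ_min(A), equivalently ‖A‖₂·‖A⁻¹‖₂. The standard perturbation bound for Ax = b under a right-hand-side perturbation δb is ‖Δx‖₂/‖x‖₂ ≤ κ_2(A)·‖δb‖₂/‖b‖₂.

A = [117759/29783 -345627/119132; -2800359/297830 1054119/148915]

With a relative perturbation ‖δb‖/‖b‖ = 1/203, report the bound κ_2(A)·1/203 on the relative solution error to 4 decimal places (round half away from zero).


M = AᵀA = [54607862349/524868100 -40954677543/524868100; -40954677543/524868100 122870535129/2099472400]. tr(M)=13652079381/83978896, det(M)=169130025/335915584
char-poly roots: 2601/16 and 65025/20994724
κ = σ_max/σ_min = (51/4)/(255/4582) = 229.1000
κ_2(A)·‖δb‖/‖b‖ = 1.1286

1.1286


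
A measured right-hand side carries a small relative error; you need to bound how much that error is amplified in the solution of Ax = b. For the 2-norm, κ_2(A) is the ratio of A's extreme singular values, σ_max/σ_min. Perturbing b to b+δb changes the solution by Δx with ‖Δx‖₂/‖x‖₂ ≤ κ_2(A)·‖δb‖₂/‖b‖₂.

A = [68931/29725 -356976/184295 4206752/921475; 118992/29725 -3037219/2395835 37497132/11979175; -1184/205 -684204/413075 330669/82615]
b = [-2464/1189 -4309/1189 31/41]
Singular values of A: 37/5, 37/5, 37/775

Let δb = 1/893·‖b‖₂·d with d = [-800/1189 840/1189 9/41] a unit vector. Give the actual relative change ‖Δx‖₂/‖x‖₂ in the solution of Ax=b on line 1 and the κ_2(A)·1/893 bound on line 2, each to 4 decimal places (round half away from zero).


σ_max = 37/5, σ_min = 37/775
κ_2(A) = (37/5) / (37/775) = 155.0000
perturbation bound = 155.0000·1/893 = 0.1736
solve Ax = b  →  x = [-0.4324 -19.1996 -8.3805]
2-norm of b is 4.2426; of x, 20.9534
with δb = [-0.0032 0.0034 0.0010], A·Δx = δb → ‖Δx‖ = 0.0995
relative error = 0.0047
so the bound overstates the realised error by a factor of ≈ 36.5468 (computed from the unrounded values)

0.0047
0.1736


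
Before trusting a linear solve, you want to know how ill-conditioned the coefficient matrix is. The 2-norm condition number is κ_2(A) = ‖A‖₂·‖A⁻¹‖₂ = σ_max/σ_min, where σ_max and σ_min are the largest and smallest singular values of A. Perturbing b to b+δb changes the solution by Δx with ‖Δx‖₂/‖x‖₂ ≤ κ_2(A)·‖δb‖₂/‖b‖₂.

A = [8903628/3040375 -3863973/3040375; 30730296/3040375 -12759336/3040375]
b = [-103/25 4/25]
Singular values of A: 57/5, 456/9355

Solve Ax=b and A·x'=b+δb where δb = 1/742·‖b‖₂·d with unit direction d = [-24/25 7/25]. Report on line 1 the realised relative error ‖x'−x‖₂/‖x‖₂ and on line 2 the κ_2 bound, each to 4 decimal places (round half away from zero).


from the listed singular values, σ₁ = 57/5, σ_n = 456/9355
κ_2(A) = (57/5) / (456/9355) = 233.8750
perturbation bound = 233.8750·1/742 = 0.3152
solve Ax = b  →  x = [31.4811 75.7827]
2-norm of b is 4.1231; of x, 82.0615
with δb = [-0.0053 0.0016], A·Δx = δb → ‖Δx‖ = 0.1140
realised ‖Δx‖/‖x‖ = 0.0014
tightness: 0.0014 against a bound of 0.3152 (unrounded ratio ≈ 0.0044)

0.0014
0.3152


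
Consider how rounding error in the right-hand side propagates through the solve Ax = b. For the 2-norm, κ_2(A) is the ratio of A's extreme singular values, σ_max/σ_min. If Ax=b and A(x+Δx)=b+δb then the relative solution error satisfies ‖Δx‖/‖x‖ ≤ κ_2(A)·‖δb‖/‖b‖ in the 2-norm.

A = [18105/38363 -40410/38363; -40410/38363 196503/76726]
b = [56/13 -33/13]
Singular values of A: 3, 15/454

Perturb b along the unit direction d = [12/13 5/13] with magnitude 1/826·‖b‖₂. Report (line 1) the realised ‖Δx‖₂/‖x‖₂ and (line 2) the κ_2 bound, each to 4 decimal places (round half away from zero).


0.0020
0.1099

σ_max = 3, σ_min = 15/454
κ = σ_max/σ_min = 3/(15/454) = 90.8000
bound on ‖Δx‖/‖x‖: κ·ε = 90.8000·1/826 = 0.1099
solve Ax = b  →  x = [84.3282 33.6923]
‖b‖₂ = 5.0000 and ‖x‖₂ = 90.8098
with δb = [0.0056 0.0023], A·Δx = δb → ‖Δx‖ = 0.1832
realised ‖Δx‖/‖x‖ = 0.0020
tightness: 0.0020 against a bound of 0.1099 (unrounded ratio ≈ 0.0184)


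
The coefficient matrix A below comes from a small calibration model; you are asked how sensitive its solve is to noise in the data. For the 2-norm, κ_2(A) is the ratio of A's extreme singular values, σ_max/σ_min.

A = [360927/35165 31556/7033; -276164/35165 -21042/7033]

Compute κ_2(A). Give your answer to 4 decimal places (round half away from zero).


43.2800

form AᵀA = [8261394169/49463089 3440091060/49463089; 3440091060/49463089 1438546900/49463089] with trace 57396101/292681 and determinant 6002500/292681
λ_max, λ_min = (57396101/292681 ± √3287285139192201/85662167761)/2 = 196, 30625/292681
κ = σ_max/σ_min = 14/(175/541) = 43.2800


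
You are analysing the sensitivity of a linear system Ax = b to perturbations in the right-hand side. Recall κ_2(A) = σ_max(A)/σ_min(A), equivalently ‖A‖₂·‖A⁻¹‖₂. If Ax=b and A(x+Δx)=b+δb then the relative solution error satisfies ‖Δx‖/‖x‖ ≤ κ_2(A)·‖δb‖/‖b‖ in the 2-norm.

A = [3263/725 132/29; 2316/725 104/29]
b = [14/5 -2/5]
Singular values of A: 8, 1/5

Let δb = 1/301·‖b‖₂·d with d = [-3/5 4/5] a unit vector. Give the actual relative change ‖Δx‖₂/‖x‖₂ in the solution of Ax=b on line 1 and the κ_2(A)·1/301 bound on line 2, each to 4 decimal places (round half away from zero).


0.0047
0.1329

σ_max = 8, σ_min = 1/5
κ = σ_max/σ_min = 8/(1/5) = 40.0000
perturbation bound = 40.0000·1/301 = 0.1329
solve Ax = b  →  x = [7.4138 -6.7155]
‖b‖₂ = 2.8284 and ‖x‖₂ = 10.0031
Δx = A⁻¹·δb where δb = 1/301·2.8284·d; ‖Δx‖ = 0.0470
dividing the unrounded norms, ‖Δx‖/‖x‖ = 0.0047
realised/bound (from unrounded values) ≈ 0.0353


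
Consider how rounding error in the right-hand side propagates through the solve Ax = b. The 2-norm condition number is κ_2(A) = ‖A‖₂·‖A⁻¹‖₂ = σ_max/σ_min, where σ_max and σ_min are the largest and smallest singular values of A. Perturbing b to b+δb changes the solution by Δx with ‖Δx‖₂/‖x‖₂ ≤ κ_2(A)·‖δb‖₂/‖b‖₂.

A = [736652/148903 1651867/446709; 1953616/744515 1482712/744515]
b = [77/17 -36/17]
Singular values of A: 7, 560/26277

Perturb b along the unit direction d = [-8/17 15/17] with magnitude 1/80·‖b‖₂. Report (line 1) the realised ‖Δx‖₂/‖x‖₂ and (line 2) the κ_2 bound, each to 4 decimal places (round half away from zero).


0.0156
4.1058

σ_max = 7, σ_min = 560/26277
κ_2(A) = 7 / (560/26277) = 328.4625
κ_2(A)·‖δb‖/‖b‖ = 4.1058
solve Ax = b  →  x = [112.9586 -149.8971]
‖b‖ = 5.0000, ‖x‖ = 187.6933
with δb = [-0.0294 0.0551], A·Δx = δb → ‖Δx‖ = 2.9327
realised ‖Δx‖/‖x‖ = 0.0156
so the bound overstates the realised error by a factor of ≈ 262.7707 (computed from the unrounded values)


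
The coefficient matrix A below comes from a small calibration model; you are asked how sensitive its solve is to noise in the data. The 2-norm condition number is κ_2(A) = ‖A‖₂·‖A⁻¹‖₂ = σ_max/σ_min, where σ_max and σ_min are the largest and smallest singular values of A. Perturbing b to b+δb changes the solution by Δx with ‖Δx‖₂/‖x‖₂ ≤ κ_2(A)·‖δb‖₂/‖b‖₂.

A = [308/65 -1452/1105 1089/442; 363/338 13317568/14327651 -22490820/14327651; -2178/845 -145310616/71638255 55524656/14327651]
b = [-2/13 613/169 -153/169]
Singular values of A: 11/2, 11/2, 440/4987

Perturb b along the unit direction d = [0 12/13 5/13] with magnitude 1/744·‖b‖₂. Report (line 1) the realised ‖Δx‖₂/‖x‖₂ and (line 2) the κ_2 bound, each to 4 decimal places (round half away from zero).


0.0017
0.0838

σ_max = 11/2, σ_min = 440/4987
κ_2(A) = (11/2) / (440/4987) = 62.3375
bound on ‖Δx‖/‖x‖: κ·ε = 62.3375·1/744 = 0.0838
solve Ax = b  →  x = [0.1818 30.1731 15.6802]
2-norm of b is 3.7417; of x, 34.0047
with δb = [0.0000 0.0046 0.0019], A·Δx = δb → ‖Δx‖ = 0.0570
relative error = 0.0017
so the bound overstates the realised error by a factor of ≈ 49.9848 (computed from the unrounded values)


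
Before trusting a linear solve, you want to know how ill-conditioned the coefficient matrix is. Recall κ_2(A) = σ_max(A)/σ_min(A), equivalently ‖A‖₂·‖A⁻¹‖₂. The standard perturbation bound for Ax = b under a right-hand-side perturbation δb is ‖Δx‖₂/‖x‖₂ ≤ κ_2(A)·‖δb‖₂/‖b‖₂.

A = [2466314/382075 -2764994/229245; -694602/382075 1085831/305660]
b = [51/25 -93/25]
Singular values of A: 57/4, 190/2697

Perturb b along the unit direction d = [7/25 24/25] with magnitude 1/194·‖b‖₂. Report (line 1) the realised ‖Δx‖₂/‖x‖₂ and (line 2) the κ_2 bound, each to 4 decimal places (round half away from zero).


0.0073
1.0427

from the listed singular values, σ₁ = 57/4, σ_n = 190/2697
condition number: (57/4) ÷ (190/2697) = 202.2750
perturbation bound = 202.2750·1/194 = 1.0427
solve Ax = b  →  x = [-37.4752 -20.2254]
‖b‖ = 4.2426, ‖x‖ = 42.5847
δb = ε·‖b‖·d = [0.0061 0.0210]; solving A·Δx = δb gives ‖Δx‖ = 0.3104
dividing the unrounded norms, ‖Δx‖/‖x‖ = 0.0073
realised/bound (from unrounded values) ≈ 0.0070


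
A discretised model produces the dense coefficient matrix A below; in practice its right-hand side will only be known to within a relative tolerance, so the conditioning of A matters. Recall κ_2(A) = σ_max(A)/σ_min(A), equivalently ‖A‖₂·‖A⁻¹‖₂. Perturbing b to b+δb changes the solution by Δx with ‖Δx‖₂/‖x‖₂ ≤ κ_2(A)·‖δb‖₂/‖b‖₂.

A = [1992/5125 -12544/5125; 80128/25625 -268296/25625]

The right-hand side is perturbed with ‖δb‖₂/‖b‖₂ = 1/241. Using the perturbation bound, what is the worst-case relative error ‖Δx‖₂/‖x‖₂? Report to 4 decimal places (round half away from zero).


M = AᵀA = [3878464/390625 -13160448/390625; -13160448/390625 45161536/390625]. tr(M)=78464/625, det(M)=200704/15625
eigenvalues of AᵀA: λ = (tr ± √(tr²−4·det))/2 = 3136/25, 64/625
so κ_2 = √((3136/25) / (64/625)) = 35.0000
κ_2(A)·‖δb‖/‖b‖ = 0.1452

0.1452


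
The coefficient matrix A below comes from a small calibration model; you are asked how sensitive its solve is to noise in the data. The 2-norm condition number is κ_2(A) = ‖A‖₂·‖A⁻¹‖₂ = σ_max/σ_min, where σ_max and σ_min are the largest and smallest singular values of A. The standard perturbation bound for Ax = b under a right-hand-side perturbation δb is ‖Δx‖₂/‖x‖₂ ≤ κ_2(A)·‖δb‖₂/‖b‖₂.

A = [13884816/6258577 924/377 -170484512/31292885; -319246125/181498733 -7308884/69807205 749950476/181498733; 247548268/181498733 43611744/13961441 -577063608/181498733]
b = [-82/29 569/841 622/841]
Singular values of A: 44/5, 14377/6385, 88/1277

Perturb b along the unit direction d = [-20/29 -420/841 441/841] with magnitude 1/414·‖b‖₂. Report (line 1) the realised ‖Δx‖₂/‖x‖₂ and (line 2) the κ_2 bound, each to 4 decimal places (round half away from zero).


0.0036
0.3085

from the listed singular values, σ₁ = 44/5, σ_n = 88/1277
condition number: (44/5) ÷ (88/1277) = 127.7000
κ_2(A)·‖δb‖/‖b‖ = 0.3085
solve Ax = b  →  x = [26.6438 0.3225 11.5139]
‖b‖ = 3.0000, ‖x‖ = 29.0270
Δx = A⁻¹·δb where δb = 1/414·3.0000·d; ‖Δx‖ = 0.1052
dividing the unrounded norms, ‖Δx‖/‖x‖ = 0.0036
tightness: 0.0036 against a bound of 0.3085 (unrounded ratio ≈ 0.0117)


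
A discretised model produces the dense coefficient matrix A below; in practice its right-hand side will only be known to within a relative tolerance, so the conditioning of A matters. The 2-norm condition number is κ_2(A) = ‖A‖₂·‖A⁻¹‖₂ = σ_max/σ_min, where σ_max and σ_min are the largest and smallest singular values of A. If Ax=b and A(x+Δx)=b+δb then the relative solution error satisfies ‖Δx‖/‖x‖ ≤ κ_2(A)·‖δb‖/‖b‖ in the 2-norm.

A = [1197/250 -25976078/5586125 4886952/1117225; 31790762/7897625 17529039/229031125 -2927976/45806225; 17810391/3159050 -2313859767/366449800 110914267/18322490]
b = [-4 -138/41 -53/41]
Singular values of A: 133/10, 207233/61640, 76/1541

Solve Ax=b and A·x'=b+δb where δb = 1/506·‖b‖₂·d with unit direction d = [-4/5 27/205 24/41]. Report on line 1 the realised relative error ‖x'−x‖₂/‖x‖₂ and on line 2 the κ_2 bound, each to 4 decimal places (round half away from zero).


largest singular value 133/10, smallest 76/1541
κ_2(A) = (133/10) / (76/1541) = 269.6750
worst-case relative error ≤ 269.6750 × 1/506 = 0.5330
solve Ax = b  →  x = [-0.8943 27.7539 29.5690]
‖b‖₂ = 5.3852 and ‖x‖₂ = 40.5636
with δb = [-0.0085 0.0014 0.0062], A·Δx = δb → ‖Δx‖ = 0.2158
dividing the unrounded norms, ‖Δx‖/‖x‖ = 0.0053
realised/bound (from unrounded values) ≈ 0.0100

0.0053
0.5330


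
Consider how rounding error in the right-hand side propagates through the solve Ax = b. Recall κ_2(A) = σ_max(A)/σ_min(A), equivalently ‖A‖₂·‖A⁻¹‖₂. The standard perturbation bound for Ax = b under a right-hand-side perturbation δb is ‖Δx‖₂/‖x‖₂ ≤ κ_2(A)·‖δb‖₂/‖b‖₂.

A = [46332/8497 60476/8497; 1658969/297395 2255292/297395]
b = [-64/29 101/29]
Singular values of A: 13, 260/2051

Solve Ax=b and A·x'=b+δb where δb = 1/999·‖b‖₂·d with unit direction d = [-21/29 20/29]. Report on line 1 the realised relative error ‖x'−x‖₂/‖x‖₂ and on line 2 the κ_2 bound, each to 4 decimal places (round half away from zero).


0.0010
0.1027

σ_max = 13, σ_min = 260/2051
κ_2(A) = 13 / (260/2051) = 102.5500
perturbation bound = 102.5500·1/999 = 0.1027
solve Ax = b  →  x = [-25.1969 18.9938]
‖b‖₂ = 4.1231 and ‖x‖₂ = 31.5539
with δb = [-0.0030 0.0028], A·Δx = δb → ‖Δx‖ = 0.0326
dividing the unrounded norms, ‖Δx‖/‖x‖ = 0.0010
tightness: 0.0010 against a bound of 0.1027 (unrounded ratio ≈ 0.0101)


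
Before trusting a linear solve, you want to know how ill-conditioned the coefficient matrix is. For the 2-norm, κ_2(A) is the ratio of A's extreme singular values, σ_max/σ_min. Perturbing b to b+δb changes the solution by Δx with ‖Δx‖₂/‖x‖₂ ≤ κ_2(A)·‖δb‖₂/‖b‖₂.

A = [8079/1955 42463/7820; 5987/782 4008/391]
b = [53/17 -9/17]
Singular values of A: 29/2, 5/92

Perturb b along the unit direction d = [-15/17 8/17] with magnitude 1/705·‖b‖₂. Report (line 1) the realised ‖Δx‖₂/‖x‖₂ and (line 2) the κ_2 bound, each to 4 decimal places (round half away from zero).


from the listed singular values, σ₁ = 29/2, σ_n = 5/92
condition number: (29/2) ÷ (5/92) = 266.8000
κ_2(A)·‖δb‖/‖b‖ = 0.3784
solve Ax = b  →  x = [44.2014 -33.0648]
‖b‖₂ = 3.1623 and ‖x‖₂ = 55.2000
Δx = A⁻¹·δb where δb = 1/705·3.1623·d; ‖Δx‖ = 0.0825
dividing the unrounded norms, ‖Δx‖/‖x‖ = 0.0015
so the bound overstates the realised error by a factor of ≈ 253.1089 (computed from the unrounded values)

0.0015
0.3784


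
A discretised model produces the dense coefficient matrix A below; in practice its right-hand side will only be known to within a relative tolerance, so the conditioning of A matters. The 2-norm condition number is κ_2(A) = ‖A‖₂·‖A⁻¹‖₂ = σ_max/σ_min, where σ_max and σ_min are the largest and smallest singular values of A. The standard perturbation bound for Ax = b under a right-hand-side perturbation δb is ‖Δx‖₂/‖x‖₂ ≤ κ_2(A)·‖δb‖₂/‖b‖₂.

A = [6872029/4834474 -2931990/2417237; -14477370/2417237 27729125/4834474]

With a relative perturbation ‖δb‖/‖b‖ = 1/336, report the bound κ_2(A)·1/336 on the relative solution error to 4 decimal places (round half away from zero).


0.2420

M = AᵀA = [526830309961/13903711396 -125399620080/3475927849; -125399620080/3475927849 477864744025/13903711396]. tr(M)=597321673/8266178, det(M)=52200625/66129424
eigenvalues of AᵀA: λ = (tr ± √(tr²−4·det))/2 = 289/4, 180625/16532356
κ = σ_max/σ_min = (17/2)/(425/4066) = 81.3200
perturbation bound = 81.3200·1/336 = 0.2420


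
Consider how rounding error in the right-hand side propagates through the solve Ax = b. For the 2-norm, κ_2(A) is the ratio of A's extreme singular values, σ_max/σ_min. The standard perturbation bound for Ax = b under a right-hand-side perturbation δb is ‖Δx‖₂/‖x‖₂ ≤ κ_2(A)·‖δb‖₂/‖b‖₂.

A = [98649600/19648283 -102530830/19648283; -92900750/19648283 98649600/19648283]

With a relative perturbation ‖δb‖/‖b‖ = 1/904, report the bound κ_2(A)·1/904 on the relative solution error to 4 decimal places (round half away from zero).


0.2068

form AᵀA = [21833879822500/459042835729 -22924194048000/459042835729; -22924194048000/459042835729 24071717812900/459042835729] with trace 54584539400/545829769 and determinant 156250000/545829769
λ_max, λ_min = (54584539400/545829769 ± √2979130797904527360000/297930136726593361)/2 = 100, 1562500/545829769
κ = σ_max/σ_min = 10/(1250/23363) = 186.9040
bound on ‖Δx‖/‖x‖: κ·ε = 186.9040·1/904 = 0.2068


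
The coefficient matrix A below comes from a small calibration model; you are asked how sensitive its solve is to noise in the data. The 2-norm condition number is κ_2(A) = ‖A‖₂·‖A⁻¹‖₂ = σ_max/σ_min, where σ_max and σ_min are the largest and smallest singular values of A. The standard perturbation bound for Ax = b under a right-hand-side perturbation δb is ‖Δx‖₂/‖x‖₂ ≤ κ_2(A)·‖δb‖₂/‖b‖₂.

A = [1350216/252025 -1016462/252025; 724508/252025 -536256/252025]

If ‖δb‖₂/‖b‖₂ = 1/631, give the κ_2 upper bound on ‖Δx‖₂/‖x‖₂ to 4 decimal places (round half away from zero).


AᵀA = [1624910096/43956125 -1218660912/43956125; -1218660912/43956125 914024564/43956125]; tr = 507786932/8791225, det = 8340544/219780625
λ_max, λ_min = (507786932/8791225 ± √10313433461365776/3091425480025)/2 = 1444/25, 5776/8791225
so κ_2 = √((1444/25) / (5776/8791225)) = 296.5000
worst-case relative error ≤ 296.5000 × 1/631 = 0.4699

0.4699


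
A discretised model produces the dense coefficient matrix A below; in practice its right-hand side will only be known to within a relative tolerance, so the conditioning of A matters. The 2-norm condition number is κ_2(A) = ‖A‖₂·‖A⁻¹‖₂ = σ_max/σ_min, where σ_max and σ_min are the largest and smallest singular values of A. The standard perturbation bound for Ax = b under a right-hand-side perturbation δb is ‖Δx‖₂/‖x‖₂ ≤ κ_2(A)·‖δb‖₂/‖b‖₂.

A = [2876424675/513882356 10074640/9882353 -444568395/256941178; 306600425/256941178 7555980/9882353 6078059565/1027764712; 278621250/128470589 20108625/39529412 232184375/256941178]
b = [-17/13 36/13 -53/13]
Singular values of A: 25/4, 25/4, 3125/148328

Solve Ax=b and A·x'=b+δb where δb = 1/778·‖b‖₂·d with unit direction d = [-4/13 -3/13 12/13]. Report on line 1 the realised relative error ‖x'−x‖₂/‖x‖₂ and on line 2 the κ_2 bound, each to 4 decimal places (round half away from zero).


σ_max = 25/4, σ_min = 3125/148328
condition number: (25/4) ÷ (3125/148328) = 296.6560
perturbation bound = 296.6560·1/778 = 0.3813
solve Ax = b  →  x = [-38.7994 185.1940 -15.6464]
2-norm of b is 5.0990; of x, 189.8605
with δb = [-0.0020 -0.0015 0.0060], A·Δx = δb → ‖Δx‖ = 0.3111
dividing the unrounded norms, ‖Δx‖/‖x‖ = 0.0016
so the bound overstates the realised error by a factor of ≈ 232.7169 (computed from the unrounded values)

0.0016
0.3813


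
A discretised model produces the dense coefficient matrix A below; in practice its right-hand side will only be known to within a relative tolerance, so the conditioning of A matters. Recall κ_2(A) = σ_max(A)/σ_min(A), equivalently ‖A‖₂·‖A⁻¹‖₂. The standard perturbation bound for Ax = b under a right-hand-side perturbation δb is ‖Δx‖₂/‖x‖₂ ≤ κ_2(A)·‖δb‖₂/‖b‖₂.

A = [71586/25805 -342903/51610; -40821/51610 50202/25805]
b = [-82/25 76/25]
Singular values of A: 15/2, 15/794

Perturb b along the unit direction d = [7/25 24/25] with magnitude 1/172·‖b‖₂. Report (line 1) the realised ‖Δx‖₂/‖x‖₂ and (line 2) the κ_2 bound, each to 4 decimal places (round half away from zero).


largest singular value 15/2, smallest 15/794
κ_2(A) = (15/2) / (15/794) = 397.0000
bound on ‖Δx‖/‖x‖: κ·ε = 397.0000·1/172 = 2.3081
solve Ax = b  →  x = [97.5179 41.2103]
2-norm of b is 4.4721; of x, 105.8680
with δb = [0.0073 0.0250], A·Δx = δb → ‖Δx‖ = 1.3763
relative error = 0.0130
realised/bound (from unrounded values) ≈ 0.0056

0.0130
2.3081


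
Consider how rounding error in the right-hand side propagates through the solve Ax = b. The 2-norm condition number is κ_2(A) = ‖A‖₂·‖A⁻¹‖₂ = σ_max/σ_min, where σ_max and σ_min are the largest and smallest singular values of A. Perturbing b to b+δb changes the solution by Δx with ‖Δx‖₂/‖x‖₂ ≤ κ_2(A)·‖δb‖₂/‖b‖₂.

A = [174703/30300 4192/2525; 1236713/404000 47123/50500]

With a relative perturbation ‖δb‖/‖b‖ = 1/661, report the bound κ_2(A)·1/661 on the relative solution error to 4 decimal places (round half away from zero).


AᵀA = [62598952533721/1468944000000 760716860897/61206000000; 760716860897/61206000000 9249722729/2550250000]; tr = 108682868521/2350310400, det = 2088025/23503104
char-poly roots: 1156/25 and 180625/94012416
κ = σ_max/σ_min = (34/5)/(425/9696) = 155.1360
bound on ‖Δx‖/‖x‖: κ·ε = 155.1360·1/661 = 0.2347

0.2347


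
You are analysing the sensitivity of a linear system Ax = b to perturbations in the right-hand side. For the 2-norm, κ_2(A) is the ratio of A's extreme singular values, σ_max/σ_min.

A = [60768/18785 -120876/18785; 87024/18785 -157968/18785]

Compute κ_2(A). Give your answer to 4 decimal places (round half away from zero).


55.2500

AᵀA = [450637056/14115049 -843696000/14115049; -843696000/14115049 1582595856/14115049]; tr = 7035408/48841, det = 331776/48841
eigenvalues of AᵀA: λ = (tr ± √(tr²−4·det))/2 = 144, 2304/48841
σ_max=√144=12, σ_min=√(2304/48841)=(48/221) → κ = 55.2500


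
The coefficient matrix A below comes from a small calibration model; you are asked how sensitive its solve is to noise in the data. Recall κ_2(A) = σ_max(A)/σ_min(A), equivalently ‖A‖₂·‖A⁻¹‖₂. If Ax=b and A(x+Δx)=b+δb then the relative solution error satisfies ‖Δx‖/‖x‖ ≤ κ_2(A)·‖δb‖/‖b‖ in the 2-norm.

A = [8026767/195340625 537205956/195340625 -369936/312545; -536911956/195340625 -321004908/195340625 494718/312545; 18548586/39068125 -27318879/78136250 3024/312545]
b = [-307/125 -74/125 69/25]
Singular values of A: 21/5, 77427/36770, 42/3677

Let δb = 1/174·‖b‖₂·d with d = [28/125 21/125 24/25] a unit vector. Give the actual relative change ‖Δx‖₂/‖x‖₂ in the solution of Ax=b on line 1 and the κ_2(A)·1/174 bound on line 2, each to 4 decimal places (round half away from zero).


from the listed singular values, σ₁ = 21/5, σ_n = 42/3677
κ = σ_max/σ_min = (21/5)/(42/3677) = 367.7000
perturbation bound = 367.7000·1/174 = 2.1132
solve Ax = b  →  x = [50.4524 64.8953 154.6078]
‖b‖ = 3.7417, ‖x‖ = 175.1012
with δb = [0.0048 0.0036 0.0206], A·Δx = δb → ‖Δx‖ = 1.8826
dividing the unrounded norms, ‖Δx‖/‖x‖ = 0.0108
tightness: 0.0108 against a bound of 2.1132 (unrounded ratio ≈ 0.0051)

0.0108
2.1132


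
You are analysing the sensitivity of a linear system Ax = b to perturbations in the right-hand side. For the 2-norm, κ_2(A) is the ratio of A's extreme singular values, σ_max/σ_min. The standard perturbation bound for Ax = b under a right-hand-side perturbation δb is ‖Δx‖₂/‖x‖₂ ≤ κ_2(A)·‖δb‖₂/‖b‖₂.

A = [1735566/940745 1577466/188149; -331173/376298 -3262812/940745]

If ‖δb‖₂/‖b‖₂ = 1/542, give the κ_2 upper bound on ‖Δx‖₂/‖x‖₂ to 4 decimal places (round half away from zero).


AᵀA = [87518616921/20946772900 19396887426/1047338645; 19396887426/1047338645 431100098676/5236693225]; tr = 43115265/498436, det = 74805201/77880625
λ_max, λ_min = (43115265/498436 ± √1161232227829990449/155274028810000)/2 = 8649/100, 34596/3115225
σ_max=√(8649/100)=(93/10), σ_min=√(34596/3115225)=(186/1765) → κ = 88.2500
perturbation bound = 88.2500·1/542 = 0.1628

0.1628


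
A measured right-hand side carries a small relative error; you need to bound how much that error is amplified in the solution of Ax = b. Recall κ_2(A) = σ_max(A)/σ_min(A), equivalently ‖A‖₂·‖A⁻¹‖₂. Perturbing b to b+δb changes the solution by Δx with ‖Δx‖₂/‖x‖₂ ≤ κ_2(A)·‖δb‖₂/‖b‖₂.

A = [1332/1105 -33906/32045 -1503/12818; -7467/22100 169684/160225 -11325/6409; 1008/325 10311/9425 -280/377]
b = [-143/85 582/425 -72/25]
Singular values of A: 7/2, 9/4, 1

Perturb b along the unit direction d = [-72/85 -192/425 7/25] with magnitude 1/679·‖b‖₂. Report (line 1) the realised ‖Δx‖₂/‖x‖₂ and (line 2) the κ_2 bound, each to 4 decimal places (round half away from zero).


0.0043
0.0052

σ_max = 7/2, σ_min = 1
κ_2(A) = (7/2) / 1 = 3.5000
κ_2(A)·‖δb‖/‖b‖ = 0.0052
solve Ax = b  →  x = [-1.1331 0.3385 -0.3554]
‖b‖₂ = 3.6056 and ‖x‖₂ = 1.2348
re-solving with b+δb shifts x by Δx of norm 0.0053
relative error = 0.0043
tightness: 0.0043 against a bound of 0.0052 (unrounded ratio ≈ 0.8342)


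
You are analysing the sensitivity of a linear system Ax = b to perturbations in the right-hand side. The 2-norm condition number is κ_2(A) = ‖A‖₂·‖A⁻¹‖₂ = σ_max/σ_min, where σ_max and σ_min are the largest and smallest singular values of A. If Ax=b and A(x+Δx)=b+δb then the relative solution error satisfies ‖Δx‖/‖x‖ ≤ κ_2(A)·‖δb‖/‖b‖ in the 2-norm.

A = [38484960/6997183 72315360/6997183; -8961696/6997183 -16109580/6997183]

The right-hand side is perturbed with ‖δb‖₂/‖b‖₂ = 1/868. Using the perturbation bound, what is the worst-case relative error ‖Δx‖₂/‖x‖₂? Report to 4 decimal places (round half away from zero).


0.2891

form AᵀA = [928854337536/29125859569 1741477034880/29125859569; 1741477034880/29125859569 3265336026000/29125859569] with trace 14512769424/100781521 and determinant 33177600/100781521
char-poly roots: 144 and 230400/100781521
κ_2(A) = √(λ_max/λ_min) = √(144 / (230400/100781521)) = 250.9750
κ_2(A)·‖δb‖/‖b‖ = 0.2891


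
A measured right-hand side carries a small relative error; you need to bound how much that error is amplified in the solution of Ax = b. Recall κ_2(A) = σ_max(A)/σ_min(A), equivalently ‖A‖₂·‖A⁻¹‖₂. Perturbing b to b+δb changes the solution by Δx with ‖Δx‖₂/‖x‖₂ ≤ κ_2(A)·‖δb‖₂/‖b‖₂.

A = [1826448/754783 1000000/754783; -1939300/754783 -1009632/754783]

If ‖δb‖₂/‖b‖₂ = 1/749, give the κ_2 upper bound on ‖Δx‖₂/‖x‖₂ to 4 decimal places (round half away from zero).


AᵀA = [496383632/39847337 264700800/39847337; 264700800/39847337 141243392/39847337]; tr = 37507472/2343961, det = 65536/2343961
eigenvalues of AᵀA: λ = (tr ± √(tr²−4·det))/2 = 16, 4096/2343961
κ_2(A) = √(λ_max/λ_min) = √(16 / (4096/2343961)) = 95.6875
κ_2(A)·‖δb‖/‖b‖ = 0.1278

0.1278


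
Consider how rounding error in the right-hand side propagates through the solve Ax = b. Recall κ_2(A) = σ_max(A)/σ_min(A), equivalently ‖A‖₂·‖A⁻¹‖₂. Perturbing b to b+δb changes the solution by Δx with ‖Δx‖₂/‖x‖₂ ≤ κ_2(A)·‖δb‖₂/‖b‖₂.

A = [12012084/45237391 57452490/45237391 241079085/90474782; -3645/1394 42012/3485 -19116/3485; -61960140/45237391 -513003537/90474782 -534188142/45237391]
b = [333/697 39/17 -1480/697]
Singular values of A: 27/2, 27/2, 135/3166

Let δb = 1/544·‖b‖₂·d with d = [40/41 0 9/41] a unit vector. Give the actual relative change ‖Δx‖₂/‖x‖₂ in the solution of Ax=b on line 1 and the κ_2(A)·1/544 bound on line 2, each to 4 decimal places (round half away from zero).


0.5820
0.5820

from the listed singular values, σ₁ = 27/2, σ_n = 135/3166
κ_2(A) = (27/2) / (135/3166) = 316.6000
κ_2(A)·‖δb‖/‖b‖ = 0.5820
solve Ax = b  →  x = [-0.0163 0.2211 0.0755]
‖b‖ = 3.1623, ‖x‖ = 0.2342
re-solving with b+δb shifts x by Δx of norm 0.1363
realised ‖Δx‖/‖x‖ = 0.5820
realised/bound = 1 exactly: the bound is attained for this b and d


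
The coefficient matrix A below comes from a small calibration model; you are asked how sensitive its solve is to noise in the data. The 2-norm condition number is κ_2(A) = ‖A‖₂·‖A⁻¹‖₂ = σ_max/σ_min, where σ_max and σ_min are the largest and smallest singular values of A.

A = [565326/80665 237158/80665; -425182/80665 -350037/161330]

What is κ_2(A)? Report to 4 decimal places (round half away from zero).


AᵀA = [20014928776/260273689 8339451975/260273689; 8339451975/260273689 13900062769/1041094756]; tr = 555975017/6160324, det = 130321/1540081
char-poly roots: 361/4 and 1444/1540081
so κ_2 = √((361/4) / (1444/1540081)) = 310.2500

310.2500


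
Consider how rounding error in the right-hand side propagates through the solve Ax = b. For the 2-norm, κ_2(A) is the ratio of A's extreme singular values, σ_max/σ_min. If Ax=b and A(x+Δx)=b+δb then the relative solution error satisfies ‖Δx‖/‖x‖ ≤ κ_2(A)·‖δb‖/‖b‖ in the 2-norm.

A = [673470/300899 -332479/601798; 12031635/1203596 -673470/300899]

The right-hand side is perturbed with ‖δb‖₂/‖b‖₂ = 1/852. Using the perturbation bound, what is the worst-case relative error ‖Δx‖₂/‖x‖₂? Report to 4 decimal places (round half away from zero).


form AᵀA = [90432617625/861774736 -2543359455/107721842; -2543359455/107721842 1145026561/215443684] with trace 56521549/512656 and determinant 540225/2050624
char-poly roots: 441/4 and 1225/512656
σ_max=√(441/4)=(21/2), σ_min=√(1225/512656)=(35/716) → κ = 214.8000
bound on ‖Δx‖/‖x‖: κ·ε = 214.8000·1/852 = 0.2521

0.2521


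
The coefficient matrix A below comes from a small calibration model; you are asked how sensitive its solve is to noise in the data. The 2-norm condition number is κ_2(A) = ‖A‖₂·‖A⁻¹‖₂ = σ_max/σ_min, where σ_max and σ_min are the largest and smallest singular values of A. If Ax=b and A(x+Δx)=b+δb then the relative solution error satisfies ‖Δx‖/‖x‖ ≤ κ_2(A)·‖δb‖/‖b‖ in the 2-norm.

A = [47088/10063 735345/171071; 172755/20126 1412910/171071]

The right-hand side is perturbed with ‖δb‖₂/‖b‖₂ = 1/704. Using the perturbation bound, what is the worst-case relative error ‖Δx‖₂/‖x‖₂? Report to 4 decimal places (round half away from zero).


0.1479

form AᵀA = [38713409001/405055876 9215856405/101263969; 9215856405/101263969 8778709125/101263969] with trace 87786261/481636 and determinant 1476225/481636
char-poly roots: 729/4 and 2025/120409
σ_max=√(729/4)=(27/2), σ_min=√(2025/120409)=(45/347) → κ = 104.1000
κ_2(A)·‖δb‖/‖b‖ = 0.1479


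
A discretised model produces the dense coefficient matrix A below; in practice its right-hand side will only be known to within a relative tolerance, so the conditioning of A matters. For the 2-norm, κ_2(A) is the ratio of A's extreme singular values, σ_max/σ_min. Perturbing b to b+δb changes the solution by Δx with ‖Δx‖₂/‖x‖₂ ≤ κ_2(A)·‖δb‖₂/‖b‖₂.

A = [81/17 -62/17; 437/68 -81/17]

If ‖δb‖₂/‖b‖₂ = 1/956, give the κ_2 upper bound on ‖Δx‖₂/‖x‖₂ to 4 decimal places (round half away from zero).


0.1423

M = AᵀA = [295945/4624 -55485/1156; -55485/1156 10405/289]. tr(M)=462425/4624, det(M)=625/1156
λ_max, λ_min = (462425/4624 ± √213790640625/21381376)/2 = 100, 25/4624
so κ_2 = √(100 / (25/4624)) = 136.0000
worst-case relative error ≤ 136.0000 × 1/956 = 0.1423


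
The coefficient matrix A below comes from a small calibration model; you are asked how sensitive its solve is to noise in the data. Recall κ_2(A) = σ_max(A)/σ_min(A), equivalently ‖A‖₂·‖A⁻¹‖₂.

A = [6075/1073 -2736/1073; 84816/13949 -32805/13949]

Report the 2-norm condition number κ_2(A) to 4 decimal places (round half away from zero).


37.0000

M = AᵀA = [15970041/231361 -6648480/231361; -6648480/231361 2783889/231361]. tr(M)=110970/1369, det(M)=6561/1369
λ_max, λ_min = (110970/1369 ± √12278412864/1874161)/2 = 81, 81/1369
κ = σ_max/σ_min = 9/(9/37) = 37.0000


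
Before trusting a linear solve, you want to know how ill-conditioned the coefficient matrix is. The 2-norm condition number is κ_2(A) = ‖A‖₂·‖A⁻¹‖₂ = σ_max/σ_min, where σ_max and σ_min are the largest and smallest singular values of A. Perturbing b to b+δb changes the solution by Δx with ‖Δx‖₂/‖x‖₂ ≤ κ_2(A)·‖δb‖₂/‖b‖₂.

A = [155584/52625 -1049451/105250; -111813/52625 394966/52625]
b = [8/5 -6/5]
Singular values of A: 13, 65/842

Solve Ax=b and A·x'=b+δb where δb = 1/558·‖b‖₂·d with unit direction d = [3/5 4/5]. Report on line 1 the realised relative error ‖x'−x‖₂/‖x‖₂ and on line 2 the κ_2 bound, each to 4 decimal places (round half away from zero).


0.3018
0.3018

from the listed singular values, σ₁ = 13, σ_n = 65/842
κ = σ_max/σ_min = 13/(65/842) = 168.4000
bound on ‖Δx‖/‖x‖: κ·ε = 168.4000·1/558 = 0.3018
solve Ax = b  →  x = [0.0431 -0.1477]
‖b‖ = 2.0000, ‖x‖ = 0.1538
with δb = [0.0022 0.0029], A·Δx = δb → ‖Δx‖ = 0.0464
realised ‖Δx‖/‖x‖ = 0.3018
realised/bound = 1 exactly: the bound is attained for this b and d


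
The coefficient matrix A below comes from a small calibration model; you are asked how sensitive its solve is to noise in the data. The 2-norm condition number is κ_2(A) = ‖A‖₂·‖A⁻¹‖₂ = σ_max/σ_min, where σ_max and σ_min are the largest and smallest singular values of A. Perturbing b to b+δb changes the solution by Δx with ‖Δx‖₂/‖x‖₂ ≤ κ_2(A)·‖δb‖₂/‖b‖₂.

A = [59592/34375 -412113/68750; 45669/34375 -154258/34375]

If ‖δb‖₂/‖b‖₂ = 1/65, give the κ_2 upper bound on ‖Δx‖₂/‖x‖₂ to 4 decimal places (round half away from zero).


form AᵀA = [225474561/47265625 -772965102/47265625; -772965102/47265625 10600769881/189062500] with trace 18404269/302500 and determinant 257049/7562500
char-poly roots: 1521/25 and 169/302500
σ_max=√(1521/25)=(39/5), σ_min=√(169/302500)=(13/550) → κ = 330.0000
worst-case relative error ≤ 330.0000 × 1/65 = 5.0769

5.0769


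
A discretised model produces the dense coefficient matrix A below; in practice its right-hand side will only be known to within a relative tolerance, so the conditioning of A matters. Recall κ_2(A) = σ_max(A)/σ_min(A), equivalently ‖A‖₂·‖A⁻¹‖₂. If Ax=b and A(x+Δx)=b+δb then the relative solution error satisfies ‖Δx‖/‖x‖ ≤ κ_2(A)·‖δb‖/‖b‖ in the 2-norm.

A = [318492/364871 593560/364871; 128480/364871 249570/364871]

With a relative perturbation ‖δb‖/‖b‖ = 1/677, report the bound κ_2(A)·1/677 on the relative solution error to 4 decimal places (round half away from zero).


0.2439

form AᵀA = [697895056/787756489 1308336480/787756489; 1308336480/787756489 2453246500/787756489] with trace 10903604/2725801 and determinant 1600/2725801
solving λ² − 10903604/2725801·λ + 1600/2725801 = 0 gives λ = 4, 400/2725801
κ = σ_max/σ_min = 2/(20/1651) = 165.1000
bound on ‖Δx‖/‖x‖: κ·ε = 165.1000·1/677 = 0.2439
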